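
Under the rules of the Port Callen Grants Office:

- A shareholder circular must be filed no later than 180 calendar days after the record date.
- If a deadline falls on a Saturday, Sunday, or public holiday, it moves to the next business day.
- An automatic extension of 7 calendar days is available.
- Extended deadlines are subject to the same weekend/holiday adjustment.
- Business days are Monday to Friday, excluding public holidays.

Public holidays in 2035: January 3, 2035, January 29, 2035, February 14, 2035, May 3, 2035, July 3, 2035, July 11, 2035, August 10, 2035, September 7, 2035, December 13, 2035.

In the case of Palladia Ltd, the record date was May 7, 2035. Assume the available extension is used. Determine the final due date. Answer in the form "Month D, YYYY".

November 12, 2035

Adding 180 calendar days to May 7, 2035 gives November 3, 2035.
Because November 3, 2035 is a Saturday, the deadline becomes November 5, 2035 (Monday).
Add the 7 calendar-day extension to November 5, 2035: November 12, 2035.
Since November 12, 2035 is a Monday and not a holiday, the date is unchanged.
So the filing is due November 12, 2035.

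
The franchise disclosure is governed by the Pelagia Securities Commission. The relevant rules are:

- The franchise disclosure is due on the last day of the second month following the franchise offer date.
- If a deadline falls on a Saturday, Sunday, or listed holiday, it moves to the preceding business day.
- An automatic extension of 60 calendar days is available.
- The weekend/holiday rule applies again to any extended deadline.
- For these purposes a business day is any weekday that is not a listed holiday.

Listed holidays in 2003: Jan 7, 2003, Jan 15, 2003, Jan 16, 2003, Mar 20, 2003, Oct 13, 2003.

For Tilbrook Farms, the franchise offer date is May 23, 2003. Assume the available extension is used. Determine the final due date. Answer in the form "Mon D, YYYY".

2 months after May 23, 2003 is July 2003; that month ends on Jul 31, 2003.
Jul 31, 2003 falls on a Thursday, which is a business day, so no adjustment is needed.
Add the 60 calendar-day extension to Jul 31, 2003: Sep 29, 2003.
Sep 29, 2003 is a Monday and not a listed holiday, so it stands.
Final deadline: Sep 29, 2003.

Sep 29, 2003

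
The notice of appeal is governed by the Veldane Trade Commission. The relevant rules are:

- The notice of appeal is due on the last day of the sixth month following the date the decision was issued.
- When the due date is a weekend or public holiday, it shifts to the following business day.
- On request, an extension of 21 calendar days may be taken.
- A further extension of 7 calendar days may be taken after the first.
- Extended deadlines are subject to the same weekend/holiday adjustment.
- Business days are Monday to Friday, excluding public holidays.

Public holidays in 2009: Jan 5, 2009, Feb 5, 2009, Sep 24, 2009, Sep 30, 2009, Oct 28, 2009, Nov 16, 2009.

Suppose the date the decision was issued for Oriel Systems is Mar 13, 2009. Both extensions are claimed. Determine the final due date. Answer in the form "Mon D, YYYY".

Oct 29, 2009

6 months after Mar 13, 2009 is September 2009; that month ends on Sep 30, 2009.
Because Sep 30, 2009 is a listed holiday, the deadline becomes Oct 1, 2009 (Thursday).
Applying the 21-calendar-day extension: Oct 1, 2009 + 21 days = Oct 22, 2009.
Oct 22, 2009 falls on a Thursday, which is a business day, so no adjustment is needed.
Add the 7 calendar-day extension to Oct 22, 2009: Oct 29, 2009.
Oct 29, 2009 (Thursday) is already a business day.
Deadline: Oct 29, 2009.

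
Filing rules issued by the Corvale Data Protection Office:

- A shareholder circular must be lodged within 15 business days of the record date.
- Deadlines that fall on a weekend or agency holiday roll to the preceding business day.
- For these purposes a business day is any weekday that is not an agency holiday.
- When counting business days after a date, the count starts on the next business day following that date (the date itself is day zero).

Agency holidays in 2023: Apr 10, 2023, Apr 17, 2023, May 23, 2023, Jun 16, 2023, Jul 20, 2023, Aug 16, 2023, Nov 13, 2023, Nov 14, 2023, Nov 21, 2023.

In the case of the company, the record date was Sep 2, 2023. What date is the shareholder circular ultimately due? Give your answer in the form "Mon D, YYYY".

Starting the day after Sep 2, 2023 and counting 15 business days lands on Sep 22, 2023.
Sep 22, 2023 falls on a Friday, which is a business day, so no adjustment is needed.
Deadline: Sep 22, 2023.

Sep 22, 2023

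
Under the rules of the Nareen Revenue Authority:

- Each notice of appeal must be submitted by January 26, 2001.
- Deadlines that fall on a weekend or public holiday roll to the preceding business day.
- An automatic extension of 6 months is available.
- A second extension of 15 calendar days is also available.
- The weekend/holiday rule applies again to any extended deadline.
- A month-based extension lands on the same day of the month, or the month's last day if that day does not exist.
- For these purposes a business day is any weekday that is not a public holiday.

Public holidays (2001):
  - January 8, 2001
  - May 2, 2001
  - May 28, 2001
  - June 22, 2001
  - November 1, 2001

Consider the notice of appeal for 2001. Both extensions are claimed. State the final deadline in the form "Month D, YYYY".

The stated deadline is January 26, 2001.
January 26, 2001 falls on a Friday, which is a business day, so no adjustment is needed.
Add 6 months to January 26, 2001: July 26, 2001.
Since July 26, 2001 is a Thursday and not a holiday, the date is unchanged.
Applying the 15-calendar-day extension: July 26, 2001 + 15 days = August 10, 2001.
August 10, 2001 is a Friday and not a listed holiday, so it stands.
So the filing is due August 10, 2001.

August 10, 2001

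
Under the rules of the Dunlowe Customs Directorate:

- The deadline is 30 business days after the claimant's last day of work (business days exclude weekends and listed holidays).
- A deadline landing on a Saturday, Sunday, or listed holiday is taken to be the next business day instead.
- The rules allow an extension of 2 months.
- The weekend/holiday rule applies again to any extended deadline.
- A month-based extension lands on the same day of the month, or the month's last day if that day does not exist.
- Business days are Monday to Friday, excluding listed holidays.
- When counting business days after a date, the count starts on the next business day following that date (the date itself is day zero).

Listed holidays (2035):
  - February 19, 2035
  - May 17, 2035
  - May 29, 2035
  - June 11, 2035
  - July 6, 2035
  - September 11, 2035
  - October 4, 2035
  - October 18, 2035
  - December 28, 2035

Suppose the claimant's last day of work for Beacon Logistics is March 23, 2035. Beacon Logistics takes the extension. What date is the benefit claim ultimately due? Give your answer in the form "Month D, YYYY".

July 4, 2035

30 business days after March 23, 2035, excluding weekends and holidays, is May 4, 2035.
May 4, 2035 (Friday) is already a business day.
Add 2 months to May 4, 2035: July 4, 2035.
July 4, 2035 falls on a Wednesday, which is a business day, so no adjustment is needed.
Final deadline: July 4, 2035.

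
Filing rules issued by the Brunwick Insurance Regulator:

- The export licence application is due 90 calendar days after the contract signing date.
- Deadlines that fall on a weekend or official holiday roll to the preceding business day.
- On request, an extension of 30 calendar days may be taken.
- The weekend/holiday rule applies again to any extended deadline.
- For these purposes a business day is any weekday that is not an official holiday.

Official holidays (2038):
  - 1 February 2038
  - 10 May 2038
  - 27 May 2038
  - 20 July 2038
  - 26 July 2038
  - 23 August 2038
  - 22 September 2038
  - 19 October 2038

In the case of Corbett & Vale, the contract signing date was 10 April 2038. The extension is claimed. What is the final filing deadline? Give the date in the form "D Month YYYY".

Adding 90 calendar days to 10 April 2038 gives 9 July 2038.
9 July 2038 (Friday) is already a business day.
With the 30-day extension, 9 July 2038 becomes 8 August 2038.
8 August 2038 is a Sunday; the preceding business day is 6 August 2038 (Friday).
Final deadline: 6 August 2038.

6 August 2038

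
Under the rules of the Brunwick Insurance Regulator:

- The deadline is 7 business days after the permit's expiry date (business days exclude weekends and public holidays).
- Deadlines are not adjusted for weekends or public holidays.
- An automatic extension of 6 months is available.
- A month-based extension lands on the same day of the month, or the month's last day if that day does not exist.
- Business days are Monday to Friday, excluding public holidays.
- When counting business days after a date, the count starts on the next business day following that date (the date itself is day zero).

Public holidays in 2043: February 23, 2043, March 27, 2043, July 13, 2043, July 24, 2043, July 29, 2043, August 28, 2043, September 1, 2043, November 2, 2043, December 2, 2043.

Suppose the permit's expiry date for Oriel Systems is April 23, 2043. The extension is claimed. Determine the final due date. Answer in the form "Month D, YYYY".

November 4, 2043

7 business days after April 23, 2043, excluding weekends and holidays, is May 4, 2043.
May 4, 2043 is a Monday; no weekend or holiday adjustment applies.
Applying the 6 months extension: 6 months after May 4, 2043 is November 4, 2043.
No adjustment is made for weekends or holidays, so November 4, 2043 stands.
Final deadline: November 4, 2043.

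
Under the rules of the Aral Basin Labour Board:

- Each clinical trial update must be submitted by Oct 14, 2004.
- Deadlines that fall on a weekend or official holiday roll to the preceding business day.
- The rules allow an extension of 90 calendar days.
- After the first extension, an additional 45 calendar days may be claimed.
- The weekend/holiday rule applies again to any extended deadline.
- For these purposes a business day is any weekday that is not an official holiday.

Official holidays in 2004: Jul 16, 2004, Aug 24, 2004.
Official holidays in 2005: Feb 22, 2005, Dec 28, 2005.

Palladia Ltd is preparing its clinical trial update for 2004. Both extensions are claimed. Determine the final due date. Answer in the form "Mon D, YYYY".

The statutory due date is Oct 14, 2004.
Since Oct 14, 2004 is a Thursday and not a holiday, the date is unchanged.
The 90-calendar-day extension moves the deadline from Oct 14, 2004 to Jan 12, 2005.
Jan 12, 2005 (Wednesday) is already a business day.
With the 45-day extension, Jan 12, 2005 becomes Feb 26, 2005.
Feb 26, 2005 is a Saturday; the preceding business day is Feb 25, 2005 (Friday).
Deadline: Feb 25, 2005.

Feb 25, 2005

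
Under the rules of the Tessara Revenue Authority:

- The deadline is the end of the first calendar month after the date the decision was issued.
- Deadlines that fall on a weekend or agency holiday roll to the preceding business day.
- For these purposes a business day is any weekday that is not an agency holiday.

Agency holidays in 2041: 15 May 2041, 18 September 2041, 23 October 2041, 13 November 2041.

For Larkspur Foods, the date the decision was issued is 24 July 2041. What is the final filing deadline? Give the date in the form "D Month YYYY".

1 month after 24 July 2041 is August 2041; that month ends on 31 August 2041.
31 August 2041 falls on a Saturday. Rolling to the preceding business day gives 30 August 2041, a Friday.
The final due date is 30 August 2041.

30 August 2041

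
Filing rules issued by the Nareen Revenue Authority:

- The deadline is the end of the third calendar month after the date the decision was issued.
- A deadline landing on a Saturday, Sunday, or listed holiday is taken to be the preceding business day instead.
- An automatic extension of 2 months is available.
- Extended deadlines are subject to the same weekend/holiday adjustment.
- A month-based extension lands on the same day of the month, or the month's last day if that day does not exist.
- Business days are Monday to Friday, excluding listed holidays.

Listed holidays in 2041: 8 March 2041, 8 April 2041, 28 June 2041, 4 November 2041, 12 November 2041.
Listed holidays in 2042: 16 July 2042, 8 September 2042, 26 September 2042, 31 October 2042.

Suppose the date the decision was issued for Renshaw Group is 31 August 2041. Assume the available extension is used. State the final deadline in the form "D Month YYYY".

3 months after 31 August 2041 is November 2041; that month ends on 30 November 2041.
30 November 2041 is a Saturday; the preceding business day is 29 November 2041 (Friday).
Add 2 months to 29 November 2041: 29 January 2042.
29 January 2042 falls on a Wednesday, which is a business day, so no adjustment is needed.
So the filing is due 29 January 2042.

29 January 2042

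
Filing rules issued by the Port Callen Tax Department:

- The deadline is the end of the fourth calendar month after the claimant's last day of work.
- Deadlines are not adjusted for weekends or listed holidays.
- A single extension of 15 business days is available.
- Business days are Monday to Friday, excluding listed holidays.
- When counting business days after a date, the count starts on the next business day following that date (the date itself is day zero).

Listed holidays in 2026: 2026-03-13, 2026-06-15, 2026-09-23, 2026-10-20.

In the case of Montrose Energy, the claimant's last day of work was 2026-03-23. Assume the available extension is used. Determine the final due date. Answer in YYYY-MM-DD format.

The fourth month after 2026-03-23 is July 2026, whose last day is 2026-07-31.
No adjustment is made for weekends or holidays, so 2026-07-31 stands.
Applying the 15-business-day extension: 15 business days after 2026-07-31 is 2026-08-21.
No adjustment is made for weekends or holidays, so 2026-08-21 stands.
The final due date is 2026-08-21.

2026-08-21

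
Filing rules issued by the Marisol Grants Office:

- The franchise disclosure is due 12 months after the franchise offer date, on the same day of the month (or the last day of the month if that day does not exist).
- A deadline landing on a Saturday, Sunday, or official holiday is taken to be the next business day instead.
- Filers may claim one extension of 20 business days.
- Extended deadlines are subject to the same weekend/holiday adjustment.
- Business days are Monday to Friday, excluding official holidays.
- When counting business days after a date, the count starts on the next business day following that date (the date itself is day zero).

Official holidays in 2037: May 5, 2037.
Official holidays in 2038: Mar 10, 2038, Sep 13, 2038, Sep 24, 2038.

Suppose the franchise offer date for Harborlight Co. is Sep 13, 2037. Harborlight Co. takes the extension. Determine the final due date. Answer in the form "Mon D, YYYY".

Oct 13, 2038

Moving 12 months forward from Sep 13, 2037 on the corresponding day gives Sep 13, 2038.
Sep 13, 2038 is a listed holiday; the next business day is Sep 14, 2038 (Tuesday).
Counting 20 further business days from Sep 14, 2038 reaches Oct 13, 2038.
Oct 13, 2038 is a Wednesday and not a listed holiday, so it stands.
Deadline: Oct 13, 2038.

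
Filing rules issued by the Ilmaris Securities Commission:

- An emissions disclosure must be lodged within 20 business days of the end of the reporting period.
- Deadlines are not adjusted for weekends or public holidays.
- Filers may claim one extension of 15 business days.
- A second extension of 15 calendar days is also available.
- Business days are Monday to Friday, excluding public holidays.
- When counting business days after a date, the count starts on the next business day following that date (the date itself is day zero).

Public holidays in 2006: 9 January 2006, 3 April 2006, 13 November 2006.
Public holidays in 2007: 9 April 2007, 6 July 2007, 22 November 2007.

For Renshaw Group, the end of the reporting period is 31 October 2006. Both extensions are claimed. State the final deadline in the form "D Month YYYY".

4 January 2007

Counting 20 business days after 31 October 2006 (skipping weekends and listed holidays) reaches 29 November 2006.
29 November 2006 is a Wednesday; no weekend or holiday adjustment applies.
Applying the 15-business-day extension: 15 business days after 29 November 2006 is 20 December 2006.
No adjustment is made for weekends or holidays, so 20 December 2006 stands.
The 15-calendar-day extension moves the deadline from 20 December 2006 to 4 January 2007.
4 January 2007 is a Thursday; no weekend or holiday adjustment applies.
The final due date is 4 January 2007.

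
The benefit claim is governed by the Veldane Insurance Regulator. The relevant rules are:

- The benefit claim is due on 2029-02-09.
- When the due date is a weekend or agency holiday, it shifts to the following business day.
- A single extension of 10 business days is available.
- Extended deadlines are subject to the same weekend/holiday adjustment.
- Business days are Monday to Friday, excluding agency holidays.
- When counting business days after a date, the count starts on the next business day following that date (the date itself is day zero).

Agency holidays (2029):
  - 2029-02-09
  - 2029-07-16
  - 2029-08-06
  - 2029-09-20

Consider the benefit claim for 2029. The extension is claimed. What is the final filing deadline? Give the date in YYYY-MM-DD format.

2029-02-26

The statutory due date is 2029-02-09.
Because 2029-02-09 is a listed holiday, the deadline becomes 2029-02-12 (Monday).
The 10-business-day extension runs from 2029-02-12 to 2029-02-26.
2029-02-26 falls on a Monday, which is a business day, so no adjustment is needed.
Final deadline: 2029-02-26.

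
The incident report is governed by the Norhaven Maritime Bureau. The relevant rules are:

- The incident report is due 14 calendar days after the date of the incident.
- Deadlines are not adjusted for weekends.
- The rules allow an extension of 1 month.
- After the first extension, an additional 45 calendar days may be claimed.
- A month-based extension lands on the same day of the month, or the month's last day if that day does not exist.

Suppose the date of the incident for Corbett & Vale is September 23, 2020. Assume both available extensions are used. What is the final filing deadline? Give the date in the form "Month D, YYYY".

Trigger date September 23, 2020 + 14 calendar days = October 7, 2020.
October 7, 2020 falls on a Wednesday. The rules make no weekend/holiday allowance, so it remains October 7, 2020.
Applying the 1 month extension: 1 month after October 7, 2020 is November 7, 2020.
No adjustment is made for weekends or holidays, so November 7, 2020 stands.
Add the 45 calendar-day extension to November 7, 2020: December 22, 2020.
No adjustment is made for weekends or holidays, so December 22, 2020 stands.
Deadline: December 22, 2020.

December 22, 2020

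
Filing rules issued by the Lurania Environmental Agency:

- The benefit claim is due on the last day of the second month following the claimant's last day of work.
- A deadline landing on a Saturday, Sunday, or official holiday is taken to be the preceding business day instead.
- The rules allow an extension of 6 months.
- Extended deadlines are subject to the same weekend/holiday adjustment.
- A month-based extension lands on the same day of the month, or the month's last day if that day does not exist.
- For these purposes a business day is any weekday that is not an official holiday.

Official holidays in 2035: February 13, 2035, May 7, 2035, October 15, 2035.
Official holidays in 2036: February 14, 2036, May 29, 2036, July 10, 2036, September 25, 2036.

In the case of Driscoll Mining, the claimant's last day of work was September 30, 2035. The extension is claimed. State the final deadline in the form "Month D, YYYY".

2 months after September 30, 2035 falls in November 2035; the last day of that month is November 30, 2035.
November 30, 2035 (Friday) is already a business day.
Add 6 months to November 30, 2035: May 30, 2036.
May 30, 2036 is a Friday and not a listed holiday, so it stands.
Deadline: May 30, 2036.

May 30, 2036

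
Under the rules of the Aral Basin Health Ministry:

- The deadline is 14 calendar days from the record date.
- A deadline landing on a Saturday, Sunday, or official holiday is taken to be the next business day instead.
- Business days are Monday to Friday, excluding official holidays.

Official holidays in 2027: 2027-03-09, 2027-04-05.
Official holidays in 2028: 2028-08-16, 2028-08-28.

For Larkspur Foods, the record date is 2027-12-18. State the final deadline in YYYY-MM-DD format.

Adding 14 calendar days to 2027-12-18 gives 2028-01-01.
2028-01-01 is a Saturday; the next business day is 2028-01-03 (Monday).
The final due date is 2028-01-03.

2028-01-03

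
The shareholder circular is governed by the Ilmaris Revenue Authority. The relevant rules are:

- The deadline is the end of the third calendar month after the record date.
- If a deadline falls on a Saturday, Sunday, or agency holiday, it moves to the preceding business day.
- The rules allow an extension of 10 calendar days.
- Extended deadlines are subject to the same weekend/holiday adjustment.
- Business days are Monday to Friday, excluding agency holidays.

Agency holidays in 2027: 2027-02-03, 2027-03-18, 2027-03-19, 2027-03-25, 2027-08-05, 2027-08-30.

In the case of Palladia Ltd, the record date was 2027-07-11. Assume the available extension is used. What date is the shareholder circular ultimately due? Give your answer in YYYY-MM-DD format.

2027-11-08

3 months after 2027-07-11 falls in October 2027; the last day of that month is 2027-10-31.
2027-10-31 falls on a Sunday. Rolling to the preceding business day gives 2027-10-29, a Friday.
With the 10-day extension, 2027-10-29 becomes 2027-11-08.
2027-11-08 is a Monday and not a listed holiday, so it stands.
Deadline: 2027-11-08.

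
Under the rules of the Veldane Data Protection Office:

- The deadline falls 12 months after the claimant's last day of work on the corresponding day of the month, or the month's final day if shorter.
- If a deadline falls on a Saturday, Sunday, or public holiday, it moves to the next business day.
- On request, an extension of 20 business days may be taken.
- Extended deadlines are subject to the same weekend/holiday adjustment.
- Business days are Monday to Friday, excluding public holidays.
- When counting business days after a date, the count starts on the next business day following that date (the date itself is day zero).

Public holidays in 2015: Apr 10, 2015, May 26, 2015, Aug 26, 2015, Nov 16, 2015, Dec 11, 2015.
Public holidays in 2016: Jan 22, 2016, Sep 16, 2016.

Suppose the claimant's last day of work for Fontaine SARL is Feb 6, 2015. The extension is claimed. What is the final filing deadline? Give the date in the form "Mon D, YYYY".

Mar 7, 2016

12 months from Feb 6, 2015 is Feb 6, 2016.
Because Feb 6, 2016 is a Saturday, the deadline becomes Feb 8, 2016 (Monday).
Applying the 20-business-day extension: 20 business days after Feb 8, 2016 is Mar 7, 2016.
Mar 7, 2016 (Monday) is already a business day.
Final deadline: Mar 7, 2016.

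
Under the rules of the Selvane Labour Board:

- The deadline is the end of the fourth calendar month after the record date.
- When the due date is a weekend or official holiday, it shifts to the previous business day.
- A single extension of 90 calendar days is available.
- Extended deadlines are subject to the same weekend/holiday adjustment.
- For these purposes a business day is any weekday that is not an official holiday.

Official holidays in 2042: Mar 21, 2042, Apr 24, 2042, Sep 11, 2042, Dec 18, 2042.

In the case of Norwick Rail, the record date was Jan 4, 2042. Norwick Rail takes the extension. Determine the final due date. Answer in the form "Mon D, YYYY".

4 months after Jan 4, 2042 is May 2042; that month ends on May 31, 2042.
May 31, 2042 falls on a Saturday. Rolling to the preceding business day gives May 30, 2042, a Friday.
Applying the 90-calendar-day extension: May 30, 2042 + 90 days = Aug 28, 2042.
Aug 28, 2042 falls on a Thursday, which is a business day, so no adjustment is needed.
So the filing is due Aug 28, 2042.

Aug 28, 2042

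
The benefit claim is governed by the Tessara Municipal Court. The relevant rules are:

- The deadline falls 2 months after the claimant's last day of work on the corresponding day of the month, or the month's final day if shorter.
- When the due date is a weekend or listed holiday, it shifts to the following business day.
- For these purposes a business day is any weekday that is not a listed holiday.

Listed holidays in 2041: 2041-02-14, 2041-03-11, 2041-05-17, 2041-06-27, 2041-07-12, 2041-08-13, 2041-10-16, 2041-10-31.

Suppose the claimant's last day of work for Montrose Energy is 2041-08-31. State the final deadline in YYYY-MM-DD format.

2 months after 2041-08-31, on the same day of the month, is 2041-10-31.
2041-10-31 falls on a listed holiday. Rolling to the next business day gives 2041-11-01, a Friday.
Deadline: 2041-11-01.

2041-11-01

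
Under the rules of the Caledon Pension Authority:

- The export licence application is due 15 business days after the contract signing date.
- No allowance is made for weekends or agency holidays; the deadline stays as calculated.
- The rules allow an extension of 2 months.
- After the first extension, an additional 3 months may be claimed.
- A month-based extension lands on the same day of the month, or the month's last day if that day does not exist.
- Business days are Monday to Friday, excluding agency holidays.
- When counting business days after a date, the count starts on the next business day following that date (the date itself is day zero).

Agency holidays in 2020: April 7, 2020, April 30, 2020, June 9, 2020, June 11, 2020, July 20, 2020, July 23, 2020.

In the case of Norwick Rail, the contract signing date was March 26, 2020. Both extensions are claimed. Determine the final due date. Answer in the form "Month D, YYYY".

Counting 15 business days after March 26, 2020 (skipping weekends and listed holidays) reaches April 17, 2020.
April 17, 2020 is a Friday; no weekend or holiday adjustment applies.
Add 2 months to April 17, 2020: June 17, 2020.
June 17, 2020 is a Wednesday; no weekend or holiday adjustment applies.
Add 3 months to June 17, 2020: September 17, 2020.
September 17, 2020 is a Thursday; no weekend or holiday adjustment applies.
So the filing is due September 17, 2020.

September 17, 2020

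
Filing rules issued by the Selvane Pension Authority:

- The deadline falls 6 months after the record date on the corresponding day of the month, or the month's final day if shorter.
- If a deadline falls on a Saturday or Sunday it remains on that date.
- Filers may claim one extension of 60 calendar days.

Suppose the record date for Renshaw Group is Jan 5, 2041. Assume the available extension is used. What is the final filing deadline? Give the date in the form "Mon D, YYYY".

6 months after Jan 5, 2041, on the same day of the month, is Jul 5, 2041.
Jul 5, 2041 falls on a Friday. The rules make no weekend/holiday allowance, so it remains Jul 5, 2041.
Applying the 60-calendar-day extension: Jul 5, 2041 + 60 days = Sep 3, 2041.
Sep 3, 2041 falls on a Tuesday. The rules make no weekend/holiday allowance, so it remains Sep 3, 2041.
The final due date is Sep 3, 2041.

Sep 3, 2041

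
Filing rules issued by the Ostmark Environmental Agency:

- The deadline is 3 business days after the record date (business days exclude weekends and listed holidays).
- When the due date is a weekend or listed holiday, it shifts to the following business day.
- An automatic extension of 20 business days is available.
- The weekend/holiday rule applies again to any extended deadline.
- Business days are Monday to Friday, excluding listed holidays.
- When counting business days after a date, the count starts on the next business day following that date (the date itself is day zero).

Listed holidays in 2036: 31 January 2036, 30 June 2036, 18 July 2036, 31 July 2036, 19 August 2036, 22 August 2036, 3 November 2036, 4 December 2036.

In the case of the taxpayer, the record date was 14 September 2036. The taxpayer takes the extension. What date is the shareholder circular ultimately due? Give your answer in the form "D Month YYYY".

15 October 2036

Starting the day after 14 September 2036 and counting 3 business days lands on 17 September 2036.
17 September 2036 (Wednesday) is already a business day.
Applying the 20-business-day extension: 20 business days after 17 September 2036 is 15 October 2036.
15 October 2036 (Wednesday) is already a business day.
Final deadline: 15 October 2036.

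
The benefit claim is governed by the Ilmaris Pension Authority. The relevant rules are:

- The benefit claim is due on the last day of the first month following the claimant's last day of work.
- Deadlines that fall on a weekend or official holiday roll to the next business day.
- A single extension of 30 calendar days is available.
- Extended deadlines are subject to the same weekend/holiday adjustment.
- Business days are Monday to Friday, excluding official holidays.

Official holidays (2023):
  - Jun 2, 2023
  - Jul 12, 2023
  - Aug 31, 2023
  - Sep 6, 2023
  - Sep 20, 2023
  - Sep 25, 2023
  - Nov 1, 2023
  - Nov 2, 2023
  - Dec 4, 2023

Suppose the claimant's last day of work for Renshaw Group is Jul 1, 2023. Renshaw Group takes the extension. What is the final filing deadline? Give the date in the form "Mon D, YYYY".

1 month after Jul 1, 2023 falls in August 2023; the last day of that month is Aug 31, 2023.
Aug 31, 2023 is a listed holiday; the next business day is Sep 1, 2023 (Friday).
Applying the 30-calendar-day extension: Sep 1, 2023 + 30 days = Oct 1, 2023.
Oct 1, 2023 is a Sunday, so it moves to the next business day, Oct 2, 2023 (Monday).
Final deadline: Oct 2, 2023.

Oct 2, 2023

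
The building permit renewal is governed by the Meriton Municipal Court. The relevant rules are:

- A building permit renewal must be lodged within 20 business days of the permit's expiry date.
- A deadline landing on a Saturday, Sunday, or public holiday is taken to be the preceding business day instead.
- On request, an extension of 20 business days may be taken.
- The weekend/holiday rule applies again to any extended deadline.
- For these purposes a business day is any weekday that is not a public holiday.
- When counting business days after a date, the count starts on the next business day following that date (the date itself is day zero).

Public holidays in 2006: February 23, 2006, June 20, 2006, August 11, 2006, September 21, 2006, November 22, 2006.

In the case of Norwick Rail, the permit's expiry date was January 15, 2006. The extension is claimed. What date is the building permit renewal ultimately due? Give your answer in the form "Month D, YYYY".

March 13, 2006

Counting 20 business days after January 15, 2006 (skipping weekends and listed holidays) reaches February 10, 2006.
February 10, 2006 (Friday) is already a business day.
Applying the 20-business-day extension: 20 business days after February 10, 2006 is March 13, 2006.
March 13, 2006 (Monday) is already a business day.
Deadline: March 13, 2006.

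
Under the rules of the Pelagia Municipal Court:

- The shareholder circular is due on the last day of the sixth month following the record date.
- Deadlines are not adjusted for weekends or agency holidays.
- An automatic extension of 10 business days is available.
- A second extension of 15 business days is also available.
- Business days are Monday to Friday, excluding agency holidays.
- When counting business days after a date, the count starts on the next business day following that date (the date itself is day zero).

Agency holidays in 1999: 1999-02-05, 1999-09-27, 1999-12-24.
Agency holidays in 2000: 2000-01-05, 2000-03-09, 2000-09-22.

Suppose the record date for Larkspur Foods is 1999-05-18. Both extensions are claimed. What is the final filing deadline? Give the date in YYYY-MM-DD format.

2000-01-06

6 months after 1999-05-18 is November 1999; that month ends on 1999-11-30.
1999-11-30 is a Tuesday; no weekend or holiday adjustment applies.
Applying the 10-business-day extension: 10 business days after 1999-11-30 is 1999-12-14.
No adjustment is made for weekends or holidays, so 1999-12-14 stands.
Counting 15 further business days from 1999-12-14 reaches 2000-01-06.
2000-01-06 is a Thursday; no weekend or holiday adjustment applies.
Final deadline: 2000-01-06.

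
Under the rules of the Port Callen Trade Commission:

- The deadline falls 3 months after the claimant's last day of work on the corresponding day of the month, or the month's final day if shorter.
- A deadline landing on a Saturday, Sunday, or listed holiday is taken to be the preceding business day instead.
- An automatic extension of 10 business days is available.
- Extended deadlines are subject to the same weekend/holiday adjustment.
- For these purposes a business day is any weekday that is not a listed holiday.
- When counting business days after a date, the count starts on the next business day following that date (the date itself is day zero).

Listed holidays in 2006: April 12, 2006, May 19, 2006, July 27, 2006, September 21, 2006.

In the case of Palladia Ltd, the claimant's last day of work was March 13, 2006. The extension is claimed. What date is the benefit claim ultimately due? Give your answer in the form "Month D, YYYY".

June 27, 2006

Moving 3 months forward from March 13, 2006 on the corresponding day gives June 13, 2006.
June 13, 2006 falls on a Tuesday, which is a business day, so no adjustment is needed.
The 10-business-day extension runs from June 13, 2006 to June 27, 2006.
Since June 27, 2006 is a Tuesday and not a holiday, the date is unchanged.
Deadline: June 27, 2006.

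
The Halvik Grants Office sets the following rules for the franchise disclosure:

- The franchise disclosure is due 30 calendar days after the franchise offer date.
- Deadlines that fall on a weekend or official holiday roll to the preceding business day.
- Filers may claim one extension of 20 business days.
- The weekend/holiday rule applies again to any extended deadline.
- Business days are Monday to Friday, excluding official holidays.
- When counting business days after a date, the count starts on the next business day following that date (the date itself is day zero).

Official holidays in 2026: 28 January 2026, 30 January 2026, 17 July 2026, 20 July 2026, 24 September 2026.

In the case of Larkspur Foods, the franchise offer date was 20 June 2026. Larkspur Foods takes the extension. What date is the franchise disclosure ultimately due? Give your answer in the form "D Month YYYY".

Trigger date 20 June 2026 + 30 calendar days = 20 July 2026.
20 July 2026 is a listed holiday, so it moves to the preceding business day, 16 July 2026 (Thursday).
Applying the 20-business-day extension: 20 business days after 16 July 2026 is 17 August 2026.
17 August 2026 (Monday) is already a business day.
The final due date is 17 August 2026.

17 August 2026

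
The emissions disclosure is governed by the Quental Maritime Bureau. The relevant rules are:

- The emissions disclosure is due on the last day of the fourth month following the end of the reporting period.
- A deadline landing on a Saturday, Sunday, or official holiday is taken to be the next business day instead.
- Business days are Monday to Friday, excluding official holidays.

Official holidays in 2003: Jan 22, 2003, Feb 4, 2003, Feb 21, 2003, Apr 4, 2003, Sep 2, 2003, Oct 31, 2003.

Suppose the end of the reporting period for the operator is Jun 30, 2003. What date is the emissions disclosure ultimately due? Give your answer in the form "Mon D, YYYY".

The fourth month after Jun 30, 2003 is October 2003, whose last day is Oct 31, 2003.
Oct 31, 2003 falls on a listed holiday. Rolling to the next business day gives Nov 3, 2003, a Monday.
Deadline: Nov 3, 2003.

Nov 3, 2003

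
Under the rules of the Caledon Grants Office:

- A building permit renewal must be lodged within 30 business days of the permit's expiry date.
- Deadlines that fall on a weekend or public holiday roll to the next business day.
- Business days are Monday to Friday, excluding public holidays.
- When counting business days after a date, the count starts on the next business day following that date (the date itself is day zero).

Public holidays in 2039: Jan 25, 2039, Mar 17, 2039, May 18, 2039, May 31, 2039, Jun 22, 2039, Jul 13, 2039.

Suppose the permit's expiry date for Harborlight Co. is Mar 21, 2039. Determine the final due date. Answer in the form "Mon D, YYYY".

30 business days after Mar 21, 2039, excluding weekends and holidays, is May 2, 2039.
May 2, 2039 falls on a Monday, which is a business day, so no adjustment is needed.
So the filing is due May 2, 2039.

May 2, 2039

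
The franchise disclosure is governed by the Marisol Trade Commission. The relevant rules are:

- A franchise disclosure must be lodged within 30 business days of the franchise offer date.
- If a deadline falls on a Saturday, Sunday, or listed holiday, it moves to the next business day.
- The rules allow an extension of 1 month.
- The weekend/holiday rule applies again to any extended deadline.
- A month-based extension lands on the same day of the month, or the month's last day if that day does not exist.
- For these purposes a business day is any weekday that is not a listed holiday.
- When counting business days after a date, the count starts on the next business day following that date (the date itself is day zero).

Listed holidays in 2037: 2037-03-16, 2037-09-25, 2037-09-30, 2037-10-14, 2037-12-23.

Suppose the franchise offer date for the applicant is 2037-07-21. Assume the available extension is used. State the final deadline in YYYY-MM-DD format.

Counting 30 business days after 2037-07-21 (skipping weekends and listed holidays) reaches 2037-09-01.
Since 2037-09-01 is a Tuesday and not a holiday, the date is unchanged.
The 1 month extension carries 2037-09-01 to 2037-10-01.
2037-10-01 falls on a Thursday, which is a business day, so no adjustment is needed.
The final due date is 2037-10-01.

2037-10-01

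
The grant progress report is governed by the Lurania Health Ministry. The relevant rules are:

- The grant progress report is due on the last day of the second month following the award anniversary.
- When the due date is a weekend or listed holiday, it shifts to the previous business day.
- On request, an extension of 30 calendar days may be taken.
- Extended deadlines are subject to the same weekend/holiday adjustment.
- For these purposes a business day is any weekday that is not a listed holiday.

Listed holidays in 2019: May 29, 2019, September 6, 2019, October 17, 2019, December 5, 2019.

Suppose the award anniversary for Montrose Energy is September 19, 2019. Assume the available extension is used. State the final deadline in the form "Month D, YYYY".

2 months after September 19, 2019 is November 2019; that month ends on November 30, 2019.
November 30, 2019 is a Saturday; the preceding business day is November 29, 2019 (Friday).
Applying the 30-calendar-day extension: November 29, 2019 + 30 days = December 29, 2019.
Because December 29, 2019 is a Sunday, the deadline becomes December 27, 2019 (Friday).
Deadline: December 27, 2019.

December 27, 2019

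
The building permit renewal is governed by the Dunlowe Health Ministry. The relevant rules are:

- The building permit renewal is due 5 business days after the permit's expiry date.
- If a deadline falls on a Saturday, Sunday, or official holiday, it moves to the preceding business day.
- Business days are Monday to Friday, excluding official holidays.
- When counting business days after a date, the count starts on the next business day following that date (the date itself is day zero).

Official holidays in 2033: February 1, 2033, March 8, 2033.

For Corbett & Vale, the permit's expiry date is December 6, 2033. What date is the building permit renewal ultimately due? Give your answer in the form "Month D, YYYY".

Starting the day after December 6, 2033 and counting 5 business days lands on December 13, 2033.
December 13, 2033 (Tuesday) is already a business day.
Final deadline: December 13, 2033.

December 13, 2033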